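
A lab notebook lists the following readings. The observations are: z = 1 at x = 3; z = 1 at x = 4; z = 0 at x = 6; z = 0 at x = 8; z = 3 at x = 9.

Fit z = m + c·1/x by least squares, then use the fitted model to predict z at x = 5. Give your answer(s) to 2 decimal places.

ẑ = 0.99

The normal system AᵀA·[m, c]ᵀ = Aᵀz is [[5, 71/72]; [71/72, 1189/5184]]·[m, c]ᵀ = [5, 11/12]ᵀ.
Determinant 5·(1189/5184) − (71/72)² = 113/648.
m = (5·(1189/5184) − (71/72)·(11/12))/(113/648) = 1259/904; c = (5·(11/12) − (71/72)·5)/(113/648) = -225/113.
At x = 5: ẑ = (1259/904)·(1) + (-225/113)·(1/5) = 899/904.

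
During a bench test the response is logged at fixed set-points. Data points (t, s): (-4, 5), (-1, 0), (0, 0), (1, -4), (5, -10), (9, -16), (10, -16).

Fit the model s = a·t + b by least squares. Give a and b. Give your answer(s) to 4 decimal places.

a = -1.5634, b = -1.3904

Normal-equation sums: Σt·t = 224, Σt = 20, Σ1 = 7.
For Xᵀs: Σt·s = -378, Σs = -41.
Eliminating b: 7·(row 1) − 20·(row 2) gives 1168·a = 7·(-378) − 20·(-41) = -1826, so a = -913/584.
Then b = ((-41) − 20·(-913/584))/7 = -203/146.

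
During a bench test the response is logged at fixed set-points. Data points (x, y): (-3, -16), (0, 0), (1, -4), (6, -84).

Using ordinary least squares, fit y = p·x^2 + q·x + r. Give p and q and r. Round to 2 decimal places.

Setting ∂/∂p … = 0 gives: 1378·p + 190·q + 46·r = -3172;  190·p + 46·q + 4·r = -460;  46·p + 4·q + 4·r = -104.
Inverting the 3×3 Gram matrix, [p, q, r]ᵀ = [-5288/2487, -2950/2487, -300/829]ᵀ.

p = -2.13, q = -1.19, r = -0.36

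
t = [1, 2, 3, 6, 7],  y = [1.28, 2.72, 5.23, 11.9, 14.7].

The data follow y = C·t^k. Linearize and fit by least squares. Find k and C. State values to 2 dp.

Let Y = ln y. Fitting Y = k·ln t + ln C by least squares:
Σln t = 5.5294, Σ(ln t)² = 8.6844, Σln y = 8.0663, Σln t·ln y = 12.1788.
Equations: 8.6844·k + 5.5294·ln C = 12.1788;  5.5294·k + 5·ln C = 8.0663.
Δ = 8.6844·5 − (5.5294)² = 12.8473; k = (12.1788·5 − 5.5294·8.0663)/12.8473 = 1.26814, ln C = (8.6844·8.0663 − 5.5294·12.1788)/12.8473 = 0.21084, so C = exp(0.21084) = 1.23472.

k = 1.27, C = 1.23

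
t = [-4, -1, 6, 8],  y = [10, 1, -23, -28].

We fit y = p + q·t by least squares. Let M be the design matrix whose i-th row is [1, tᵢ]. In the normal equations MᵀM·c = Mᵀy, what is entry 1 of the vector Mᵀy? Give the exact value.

-40

Entry 1 ↔ basis 1, so (Mᵀy)_{1} = Σᵢ yᵢ = (1)·(10) + (1)·(1) + (1)·(-23) + (1)·(-28) = -40.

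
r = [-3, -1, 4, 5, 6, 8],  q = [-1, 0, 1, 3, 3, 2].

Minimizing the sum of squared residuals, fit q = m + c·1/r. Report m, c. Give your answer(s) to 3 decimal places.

m = 1.557, c = 2.271

From the data, Σ1 = 6, Σ1/r = -71/120, Σ1/r·1/r = 18101/14400.
And Σq = 8, Σ1/r·q = 29/15.
Determinant 6·(18101/14400) − (-71/120)² = 20713/2880.
m = (8·(18101/14400) − (-71/120)·(29/15))/(20713/2880) = 4608/2959; c = (6·(29/15) − (-71/120)·8)/(20713/2880) = 6720/2959.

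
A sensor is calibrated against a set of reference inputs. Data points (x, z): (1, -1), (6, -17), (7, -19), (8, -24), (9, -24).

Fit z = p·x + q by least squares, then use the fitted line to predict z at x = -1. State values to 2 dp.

MᵀM·[p, q]ᵀ = Mᵀz reads: 231·p + 31·q = -644;  31·p + 5·q = -85.
(Σx·x = 231, Σx = 31, Σ1 = 5, Σx·z = -644, Σz = -85.)
Determinant 231·5 − 31² = 194.
p = ((-644)·5 − 31·(-85))/194 = -585/194; q = (231·(-85) − 31·(-644))/194 = 329/194.
At x = -1: ẑ = (-585/194)·(-1) + (329/194)·(1) = 457/97.

ẑ = 4.71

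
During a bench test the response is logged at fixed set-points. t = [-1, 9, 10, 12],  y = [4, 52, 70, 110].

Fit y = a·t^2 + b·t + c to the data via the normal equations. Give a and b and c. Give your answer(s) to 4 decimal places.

a = 1.1083, b = -4.0245, c = -1.1413

The normal equations are: 37298·a + 3456·b + 326·c = 27056;  3456·a + 326·b + 30·c = 2484;  326·a + 30·b + 4·c = 236.
Row-reducing yields a = 17042/15377, b = -61884/15377, c = -17550/15377.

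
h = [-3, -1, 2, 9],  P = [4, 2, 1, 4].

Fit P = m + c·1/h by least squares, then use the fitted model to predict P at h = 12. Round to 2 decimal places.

Entries of XᵀX: Σ1 = 4, Σ1/h = -13/18, Σ1/h·1/h = 445/324.
Right-hand side: ΣP = 11, Σ1/h·P = -43/18.
Determinant 4·(445/324) − (-13/18)² = 179/36.
m = (11·(445/324) − (-13/18)·(-43/18))/(179/36) = 4336/1611; c = (4·(-43/18) − (-13/18)·11)/(179/36) = -58/179.
At h = 12: P̂ = (4336/1611)·(1) + (-58/179)·(1/12) = 8585/3222.

P̂ = 2.66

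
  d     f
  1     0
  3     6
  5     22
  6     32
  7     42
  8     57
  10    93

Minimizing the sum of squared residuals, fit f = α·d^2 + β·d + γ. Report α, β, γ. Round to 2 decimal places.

With design matrix M, MᵀM = [[18500, 2224, 284]; [2224, 284, 40]; [284, 40, 7]] and Mᵀf = [16762, 2000, 252]ᵀ.
Solving the 3×3 system (Gaussian elimination) gives α = 1073/1058, β = -474/529, γ = -14/529.

α = 1.01, β = -0.90, γ = -0.03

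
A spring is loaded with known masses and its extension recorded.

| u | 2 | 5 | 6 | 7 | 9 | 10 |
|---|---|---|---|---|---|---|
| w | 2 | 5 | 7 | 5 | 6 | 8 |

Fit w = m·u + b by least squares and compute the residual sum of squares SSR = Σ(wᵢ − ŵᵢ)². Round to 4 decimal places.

SSR = 5.8313

Forming XᵀX = [[295, 39]; [39, 6]] and Xᵀw = [240, 33]ᵀ gives XᵀX·[m, b]ᵀ = Xᵀw.
Eliminating b: 6·(row 1) − 39·(row 2) gives 249·m = 6·240 − 39·33 = 153, so m = 51/83.
Then b = (33 − 39·(51/83))/6 = 125/83.
Residuals: -61/83, 35/83, 150/83, -67/83, -86/83, 29/83; SSR = 484/83.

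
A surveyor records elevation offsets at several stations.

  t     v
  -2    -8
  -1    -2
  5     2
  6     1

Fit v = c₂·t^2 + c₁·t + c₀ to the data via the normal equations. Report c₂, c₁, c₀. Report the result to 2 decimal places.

Sums needed: Σt^2·t^2 = 1938, Σt^2·t = 332, Σt^2 = 66, Σt·t = 66, Σt = 8, Σ1 = 4.
And Σt^2·v = 52, Σt·v = 34, Σv = -7.
XᵀX·[c₂, c₁, c₀]ᵀ = Xᵀv becomes [[1938, 332, 66]; [332, 66, 8]; [66, 8, 4]]·[c₂, c₁, c₀]ᵀ = [52, 34, -7]ᵀ.
Solving the 3×3 system (Gaussian elimination) gives c₂ = -1/2, c₁ = 74/25, c₀ = 29/50.

c₂ = -0.50, c₁ = 2.96, c₀ = 0.58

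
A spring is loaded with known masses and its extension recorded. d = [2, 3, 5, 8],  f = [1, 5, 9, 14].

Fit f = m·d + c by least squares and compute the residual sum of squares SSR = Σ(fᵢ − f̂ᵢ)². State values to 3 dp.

SSR = 2.643

From the data, Σd·d = 102, Σd = 18, Σ1 = 4.
Right-hand side: Σd·f = 174, Σf = 29.
AᵀA·[m, c]ᵀ = Aᵀf becomes [[102, 18]; [18, 4]]·[m, c]ᵀ = [174, 29]ᵀ.
Determinant 102·4 − 18² = 84.
m = (174·4 − 18·29)/84 = 29/14; c = (102·29 − 18·174)/84 = -29/14.
Residuals: -15/14, 6/7, 5/7, -1/2; SSR = 37/14.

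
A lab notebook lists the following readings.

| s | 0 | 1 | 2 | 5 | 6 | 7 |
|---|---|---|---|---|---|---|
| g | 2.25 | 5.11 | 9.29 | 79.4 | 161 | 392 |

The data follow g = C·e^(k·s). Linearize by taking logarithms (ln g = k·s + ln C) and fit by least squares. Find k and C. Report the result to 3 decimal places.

k = 0.721, C = 2.288

Taking logs, ln g = k·s + ln C, so regress ln g on s.
XᵀX = [[115.0000, 21.0000]; [21.0000, 6]], rhs = [100.2488, 20.0982]ᵀ  (here Σs = 21.0000, Σ(s)² = 115.0000, Σln g = 20.0982, Σs·ln g = 100.2488).
Δ = 115.0000·6 − (21.0000)² = 249.0000; k = (100.2488·6 − 21.0000·20.0982)/249.0000 = 0.72060, ln C = (115.0000·20.0982 − 21.0000·100.2488)/249.0000 = 0.82760, so C = exp(0.82760) = 2.28781.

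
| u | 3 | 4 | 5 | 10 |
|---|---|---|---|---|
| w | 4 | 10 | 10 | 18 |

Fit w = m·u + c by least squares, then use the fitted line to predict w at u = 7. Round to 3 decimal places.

From the data, Σu·u = 150, Σu = 22, Σ1 = 4.
Right-hand side: Σu·w = 282, Σw = 42.
Normal equations: [[150, 22]; [22, 4]]·[m, c]ᵀ = [282, 42]ᵀ.
Eliminating c: 4·(row 1) − 22·(row 2) gives 116·m = 4·282 − 22·42 = 204, so m = 51/29.
Then c = (42 − 22·(51/29))/4 = 24/29.
At u = 7: ŵ = (51/29)·(7) + (24/29)·(1) = 381/29.

ŵ = 13.138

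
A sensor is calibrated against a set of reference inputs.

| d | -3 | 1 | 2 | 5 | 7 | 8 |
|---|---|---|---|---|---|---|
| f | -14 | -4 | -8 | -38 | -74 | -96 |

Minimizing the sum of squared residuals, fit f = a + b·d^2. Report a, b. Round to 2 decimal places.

a = -1.75, b = -1.47

Forming AᵀA = [[6, 152]; [152, 7220]] and Aᵀf = [-234, -10882]ᵀ gives AᵀA·[a, b]ᵀ = Aᵀf.
Eliminating b: 7220·(row 1) − 152·(row 2) gives 20216·a = 7220·(-234) − 152·(-10882) = -35416, so a = -233/133.
Then b = ((-10882) − 152·(-233/133))/7220 = -7431/5054.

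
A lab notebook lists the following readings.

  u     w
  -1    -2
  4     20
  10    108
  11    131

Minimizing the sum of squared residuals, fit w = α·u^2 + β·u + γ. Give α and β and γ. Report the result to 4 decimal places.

Setting ∂/∂α … = 0 gives: 24898·α + 2394·β + 238·γ = 26969;  2394·α + 238·β + 24·γ = 2603;  238·α + 24·β + 4·γ = 257.
Solving the 3×3 system (Gaussian elimination) gives α = 24253/25374, β = 6194/4229, γ = -17879/12687.

α = 0.9558, β = 1.4646, γ = -1.4092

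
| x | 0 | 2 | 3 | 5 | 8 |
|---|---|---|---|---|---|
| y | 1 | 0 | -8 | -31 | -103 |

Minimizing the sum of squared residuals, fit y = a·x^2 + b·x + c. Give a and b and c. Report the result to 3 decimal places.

From the data, Σx^2·x^2 = 4818, Σx^2·x = 672, Σx^2 = 102, Σx·x = 102, Σx = 18, Σ1 = 5.
And Σx^2·y = -7439, Σx·y = -1003, Σy = -141.
Normal equations: [[4818, 672, 102]; [672, 102, 18]; [102, 18, 5]]·[a, b, c]ᵀ = [-7439, -1003, -141]ᵀ.
Solving the 3×3 system (Gaussian elimination) gives a = -5203/2478, b = 9631/2478, c = 265/413.

a = -2.100, b = 3.887, c = 0.642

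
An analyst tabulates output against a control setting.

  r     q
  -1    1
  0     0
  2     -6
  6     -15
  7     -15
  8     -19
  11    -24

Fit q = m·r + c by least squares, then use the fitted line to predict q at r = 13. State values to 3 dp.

Setting ∂/∂m … = 0 gives: 275·m + 33·c = -624;  33·m + 7·c = -78.
det = 275·7 − 33² = 836.
m = ((-624)·7 − 33·(-78))/836 = -897/418; c = (275·(-78) − 33·(-624))/836 = -39/38.
At r = 13: q̂ = (-897/418)·(13) + (-39/38)·(1) = -6045/209.

q̂ = -28.923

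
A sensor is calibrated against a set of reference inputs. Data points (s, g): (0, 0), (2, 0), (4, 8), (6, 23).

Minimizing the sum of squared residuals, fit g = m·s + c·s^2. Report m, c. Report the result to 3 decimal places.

m = -1.803, c = 0.941

Forming AᵀA = [[56, 288]; [288, 1568]] and Aᵀg = [170, 956]ᵀ gives AᵀA·[m, c]ᵀ = Aᵀg.
Δ = 56·1568 − 288² = 4864.
m = (170·1568 − 288·956)/4864 = -137/76; c = (56·956 − 288·170)/4864 = 143/152.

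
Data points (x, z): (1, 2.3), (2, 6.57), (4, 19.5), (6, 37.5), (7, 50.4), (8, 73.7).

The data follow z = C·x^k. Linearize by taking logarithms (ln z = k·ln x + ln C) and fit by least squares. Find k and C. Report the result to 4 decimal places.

With ln zᵢ as the transformed response and ln xᵢ as the regressor:
XᵀX = [[13.7233, 7.8966]; [7.8966, 6]], rhs = [28.4862, 17.5302]ᵀ  (here Σln x = 7.8966, Σ(ln x)² = 13.7233, Σln z = 17.5302, Σln x·ln z = 28.4862).
Δ = 13.7233·6 − (7.8966)² = 19.9843; k = (28.4862·6 − 7.8966·17.5302)/19.9843 = 1.62575, ln C = (13.7233·17.5302 − 7.8966·28.4862)/19.9843 = 0.78206, so C = exp(0.78206) = 2.18598.

k = 1.6257, C = 2.1860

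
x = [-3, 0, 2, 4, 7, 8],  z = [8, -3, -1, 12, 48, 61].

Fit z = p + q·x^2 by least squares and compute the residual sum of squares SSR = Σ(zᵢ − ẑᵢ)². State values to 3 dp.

From the data, Σ1 = 6, Σx^2 = 142, Σx^2·x^2 = 6850.
For Mᵀz: Σz = 125, Σx^2·z = 6516.
Eliminating q: 6850·(row 1) − 142·(row 2) gives 20936·p = 6850·125 − 142·6516 = -69022, so p = -34511/10468.
Then q = (6516 − 142·(-34511/10468))/6850 = 10673/10468.
Residuals: 11099/5234, 3107/10468, -18649/10468, -10641/10468, 6999/5234, -10013/10468; SSR = 120331/10468.

SSR = 11.495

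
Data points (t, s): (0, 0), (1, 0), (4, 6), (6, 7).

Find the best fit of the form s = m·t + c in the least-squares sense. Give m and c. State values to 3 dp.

m = 1.330, c = -0.407

Sums needed: Σt·t = 53, Σt = 11, Σ1 = 4.
Moment sums: Σt·s = 66, Σs = 13.
So XᵀX·[m, c]ᵀ = Xᵀs: [[53, 11]; [11, 4]]·[m, c]ᵀ = [66, 13]ᵀ.
Eliminating c: 4·(row 1) − 11·(row 2) gives 91·m = 4·66 − 11·13 = 121, so m = 121/91.
Then c = (13 − 11·(121/91))/4 = -37/91.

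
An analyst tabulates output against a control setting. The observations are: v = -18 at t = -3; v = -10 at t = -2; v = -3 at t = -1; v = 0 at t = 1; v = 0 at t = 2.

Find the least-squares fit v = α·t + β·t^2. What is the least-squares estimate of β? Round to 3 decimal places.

β = -1.247

AᵀA·[α, β]ᵀ = Aᵀv reads: 19·α + (-27)·β = 77;  (-27)·α + 115·β = -205.
(Σt·t = 19, Σt·t^2 = -27, Σt^2·t^2 = 115, Σt·v = 77, Σt^2·v = -205.)
Δ = 19·115 − (-27)² = 1456.
α = (77·115 − (-27)·(-205))/1456 = 415/182; β = (19·(-205) − (-27)·77)/1456 = -227/182.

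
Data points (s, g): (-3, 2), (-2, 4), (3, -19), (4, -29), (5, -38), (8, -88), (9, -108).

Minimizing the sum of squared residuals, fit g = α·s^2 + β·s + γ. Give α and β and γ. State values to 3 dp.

Forming AᵀA = [[11716, 1422, 208]; [1422, 208, 24]; [208, 24, 7]] and Aᵀg = [-15931, -2053, -276]ᵀ gives AᵀA·[α, β, γ]ᵀ = Aᵀg.
Row-reducing yields α = -655379/676914, β = -754569/225638, γ = 272824/338457.

α = -0.968, β = -3.344, γ = 0.806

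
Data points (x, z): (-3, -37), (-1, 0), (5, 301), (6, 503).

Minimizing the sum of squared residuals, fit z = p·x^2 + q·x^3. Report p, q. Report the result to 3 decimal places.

p = 1.954, q = 2.007

Entries of MᵀM: Σx^2·x^2 = 2003, Σx^2·x^3 = 10657, Σx^3·x^3 = 63011.
And Σx^2·z = 25300, Σx^3·z = 147272.
Eliminating q: 63011·(row 1) − 10657·(row 2) gives 12639384·p = 63011·25300 − 10657·147272 = 24700596, so p = 2058383/1053282.
Then q = (147272 − 10657·(2058383/1053282))/63011 = 2113643/1053282.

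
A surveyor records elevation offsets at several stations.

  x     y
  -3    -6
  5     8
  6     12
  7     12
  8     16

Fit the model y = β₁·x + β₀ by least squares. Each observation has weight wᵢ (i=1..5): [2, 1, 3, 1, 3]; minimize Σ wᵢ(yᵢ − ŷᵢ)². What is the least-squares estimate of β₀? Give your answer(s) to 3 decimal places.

β₀ = -0.257

Sums needed: Σwᵢ·x·x = 392, Σwᵢ·x = 48, Σwᵢ·1 = 10.
And Σwᵢ·x·y = 760, Σwᵢ·y = 92.
AᵀWA·[β₁, β₀]ᵀ = AᵀWy becomes [[392, 48]; [48, 10]]·[β₁, β₀]ᵀ = [760, 92]ᵀ.
Eliminating β₀: 10·(row 1) − 48·(row 2) gives 1616·β₁ = 10·760 − 48·92 = 3184, so β₁ = 199/101.
Then β₀ = (92 − 48·(199/101))/10 = -26/101.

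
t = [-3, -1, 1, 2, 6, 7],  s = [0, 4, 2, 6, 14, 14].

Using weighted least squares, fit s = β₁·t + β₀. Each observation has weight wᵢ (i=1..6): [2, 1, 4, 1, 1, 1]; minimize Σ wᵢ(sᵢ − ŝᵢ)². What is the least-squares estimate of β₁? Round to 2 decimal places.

Sums needed: Σwᵢ·t·t = 112, Σwᵢ·t = 12, Σwᵢ·1 = 10.
Moment sums: Σwᵢ·t·s = 198, Σwᵢ·s = 46.
Eliminating β₀: 10·(row 1) − 12·(row 2) gives 976·β₁ = 10·198 − 12·46 = 1428, so β₁ = 357/244.
Then β₀ = (46 − 12·(357/244))/10 = 347/122.

β₁ = 1.46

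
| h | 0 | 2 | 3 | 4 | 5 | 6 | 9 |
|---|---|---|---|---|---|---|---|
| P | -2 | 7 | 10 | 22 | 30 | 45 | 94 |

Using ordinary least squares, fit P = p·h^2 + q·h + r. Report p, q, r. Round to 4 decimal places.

Compute the Gram sums: Σh^2·h^2 = 8835, Σh^2·h = 1169, Σh^2 = 171, Σh·h = 171, Σh = 29, Σ1 = 7.
Moment sums: Σh^2·P = 10454, Σh·P = 1398, ΣP = 206.
Normal equations: [[8835, 1169, 171]; [1169, 171, 29]; [171, 29, 7]]·[p, q, r]ᵀ = [10454, 1398, 206]ᵀ.
Solving the 3×3 system (Gaussian elimination) gives p = 10902/10829, q = 1325/833, r = -18999/10829.

p = 1.0067, q = 1.5906, r = -1.7545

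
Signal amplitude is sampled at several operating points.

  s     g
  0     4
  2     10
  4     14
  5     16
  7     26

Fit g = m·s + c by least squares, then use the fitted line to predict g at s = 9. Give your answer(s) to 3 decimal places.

ĝ = 29.904

MᵀM·[m, c]ᵀ = Mᵀg reads: 94·m + 18·c = 338;  18·m + 5·c = 70.
Eliminating c: 5·(row 1) − 18·(row 2) gives 146·m = 5·338 − 18·70 = 430, so m = 215/73.
Then c = (70 − 18·(215/73))/5 = 248/73.
At s = 9: ĝ = (215/73)·(9) + (248/73)·(1) = 2183/73.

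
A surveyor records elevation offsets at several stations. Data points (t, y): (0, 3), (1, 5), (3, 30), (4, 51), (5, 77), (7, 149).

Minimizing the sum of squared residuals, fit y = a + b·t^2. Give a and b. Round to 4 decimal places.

a = 2.7455, b = 2.9853

XᵀX·[a, b]ᵀ = Xᵀy reads: 6·a + 100·b = 315;  100·a + 3364·b = 10317.
det = 6·3364 − 100² = 10184.
a = (315·3364 − 100·10317)/10184 = 3495/1273; b = (6·10317 − 100·315)/10184 = 15201/5092.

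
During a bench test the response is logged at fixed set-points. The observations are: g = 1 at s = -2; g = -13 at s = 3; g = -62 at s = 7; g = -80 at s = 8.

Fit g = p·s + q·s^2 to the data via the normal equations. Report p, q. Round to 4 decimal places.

p = -1.8435, q = -1.0100

XᵀX·[p, q]ᵀ = Xᵀg reads: 126·p + 874·q = -1115;  874·p + 6594·q = -8271.
(Σs·s = 126, Σs·s^2 = 874, Σs^2·s^2 = 6594, Σs·g = -1115, Σs^2·g = -8271.)
Eliminating q: 6594·(row 1) − 874·(row 2) gives 66968·p = 6594·(-1115) − 874·(-8271) = -123456, so p = -15432/8371.
Then q = ((-8271) − 874·(-15432/8371))/6594 = -16909/16742.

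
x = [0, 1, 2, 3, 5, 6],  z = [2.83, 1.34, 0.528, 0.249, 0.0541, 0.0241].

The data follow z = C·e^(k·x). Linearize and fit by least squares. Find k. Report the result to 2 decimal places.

With ln zᵢ as the transformed response and xᵢ as the regressor:
Σx = 17.0000, Σ(x)² = 75.0000, Σln z = -7.3385, Σx·ln z = -42.0934.
Equations: 75.0000·k + 17.0000·ln C = -42.0934;  17.0000·k + 6·ln C = -7.3385.
Δ = 75.0000·6 − (17.0000)² = 161.0000; k = (-42.0934·6 − 17.0000·-7.3385)/161.0000 = -0.79383, ln C = (75.0000·-7.3385 − 17.0000·-42.0934)/161.0000 = 1.02610.

k = -0.79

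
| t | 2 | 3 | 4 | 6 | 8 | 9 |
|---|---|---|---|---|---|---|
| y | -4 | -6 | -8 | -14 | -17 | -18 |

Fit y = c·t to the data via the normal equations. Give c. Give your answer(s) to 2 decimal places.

c = -2.10

Sums needed: Σt·t = 210.
Moment sums: Σt·y = -440.
c = (-440)/210 = -2.09524.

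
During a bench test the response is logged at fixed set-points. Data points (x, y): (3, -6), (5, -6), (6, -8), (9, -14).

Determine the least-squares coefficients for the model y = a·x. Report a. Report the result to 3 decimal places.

Entries of AᵀA: Σx·x = 151.
Right-hand side: Σx·y = -222.
So AᵀA·[a]ᵀ = Aᵀy: [[151]]·[a]ᵀ = [-222]ᵀ.
a = (-222)/151 = -1.4702.

a = -1.470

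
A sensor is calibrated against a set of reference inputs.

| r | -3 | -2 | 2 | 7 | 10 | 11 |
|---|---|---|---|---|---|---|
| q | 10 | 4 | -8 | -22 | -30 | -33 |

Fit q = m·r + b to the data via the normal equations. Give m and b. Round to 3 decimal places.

Sums needed: Σr·r = 287, Σr = 25, Σ1 = 6.
Moment sums: Σr·q = -871, Σq = -79.
So AᵀA·[m, b]ᵀ = Aᵀq: [[287, 25]; [25, 6]]·[m, b]ᵀ = [-871, -79]ᵀ.
Δ = 287·6 − 25² = 1097.
m = ((-871)·6 − 25·(-79))/1097 = -3251/1097; b = (287·(-79) − 25·(-871))/1097 = -898/1097.

m = -2.964, b = -0.819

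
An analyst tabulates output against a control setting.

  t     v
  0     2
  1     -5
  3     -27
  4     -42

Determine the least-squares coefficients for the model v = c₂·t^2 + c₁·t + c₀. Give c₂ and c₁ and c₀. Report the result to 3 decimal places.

c₂ = -1.333, c₁ = -5.667, c₀ = 2.000

Compute the Gram sums: Σt^2·t^2 = 338, Σt^2·t = 92, Σt^2 = 26, Σt·t = 26, Σt = 8, Σ1 = 4.
Right-hand side: Σt^2·v = -920, Σt·v = -254, Σv = -72.
Row-reducing yields c₂ = -4/3, c₁ = -17/3, c₀ = 2.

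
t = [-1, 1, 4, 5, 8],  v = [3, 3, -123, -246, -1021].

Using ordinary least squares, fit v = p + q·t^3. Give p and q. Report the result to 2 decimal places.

p = 3.72, q = -2.00

Sums needed: Σ1 = 5, Σt^3 = 701, Σt^3·t^3 = 281867.
For Aᵀv: Σv = -1384, Σt^3·v = -561374.
So AᵀA·[p, q]ᵀ = Aᵀv: [[5, 701]; [701, 281867]]·[p, q]ᵀ = [-1384, -561374]ᵀ.
Δ = 5·281867 − 701² = 917934.
p = ((-1384)·281867 − 701·(-561374))/917934 = 1709623/458967; q = (5·(-561374) − 701·(-1384))/917934 = -918343/458967.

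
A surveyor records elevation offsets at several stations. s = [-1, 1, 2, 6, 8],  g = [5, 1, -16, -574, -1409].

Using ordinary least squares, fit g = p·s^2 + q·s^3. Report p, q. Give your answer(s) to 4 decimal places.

From the data, Σs^2·s^2 = 5410, Σs^2·s^3 = 40576, Σs^3·s^3 = 308866.
Moment sums: Σs^2·g = -110898, Σs^3·g = -845524.
So XᵀX·[p, q]ᵀ = Xᵀg: [[5410, 40576]; [40576, 308866]]·[p, q]ᵀ = [-110898, -845524]ᵀ.
Δ = 5410·308866 − 40576² = 24553284.
p = ((-110898)·308866 − 40576·(-845524))/24553284 = 13840039/6138321; q = (5410·(-845524) − 40576·(-110898))/24553284 = -18621898/6138321.

p = 2.2547, q = -3.0337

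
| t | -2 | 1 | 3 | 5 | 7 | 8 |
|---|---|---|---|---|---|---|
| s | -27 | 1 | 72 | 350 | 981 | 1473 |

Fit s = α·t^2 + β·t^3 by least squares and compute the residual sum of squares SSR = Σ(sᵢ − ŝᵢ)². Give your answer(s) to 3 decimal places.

Entries of AᵀA: Σt^2·t^2 = 7220, Σt^2·t^3 = 52912, Σt^3·t^3 = 396212.
Right-hand side: Σt^2·s = 151632, Σt^3·s = 1136570.
Normal equations: [[7220, 52912]; [52912, 396212]]·[α, β]ᵀ = [151632, 1136570]ᵀ.
Eliminating β: 396212·(row 1) − 52912·(row 2) gives 60970896·α = 396212·151632 − 52912·1136570 = -59773856, so α = -3735866/3810681.
Then β = (1136570 − 52912·(-3735866/3810681))/396212 = 22860377/7621362.
Residuals: 3496585/3810681, -7767283/7621362, -138503/846818, -364125/846818, 31871/155538, -9325/1270227; SSR = 8133091/3810681.

SSR = 2.134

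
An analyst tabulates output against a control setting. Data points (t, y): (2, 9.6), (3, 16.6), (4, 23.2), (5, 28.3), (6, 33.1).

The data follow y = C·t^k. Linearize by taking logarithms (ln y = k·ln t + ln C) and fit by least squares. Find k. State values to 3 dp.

k = 1.129

Taking logs, ln y = k·ln t + ln C, so regress ln y on ln t.
AᵀA = [[9.4099, 6.5793]; [6.5793, 5]], rhs = [20.6634, 15.0577]ᵀ  (here Σln t = 6.5793, Σ(ln t)² = 9.4099, Σln y = 15.0577, Σln t·ln y = 20.6634).
Δ = 9.4099·5 − (6.5793)² = 3.7630; k = (20.6634·5 − 6.5793·15.0577)/3.7630 = 1.12896, ln C = (9.4099·15.0577 − 6.5793·20.6634)/3.7630 = 1.52600.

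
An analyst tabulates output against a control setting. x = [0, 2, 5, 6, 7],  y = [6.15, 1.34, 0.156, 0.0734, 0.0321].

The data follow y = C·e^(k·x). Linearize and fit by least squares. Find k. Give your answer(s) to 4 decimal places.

Let Y = ln y. Fitting Y = k·x + ln C by least squares:
Sums: Σx = 20.0000, Σ(x)² = 114.0000, Σln y = -5.7995, Σx·ln y = -48.4474.
Normal system: [[114.0000, 20.0000]; [20.0000, 5]]·[k, ln C]ᵀ = [-48.4474, -5.7995]ᵀ.
Δ = 114.0000·5 − (20.0000)² = 170.0000; k = (-48.4474·5 − 20.0000·-5.7995)/170.0000 = -0.74263, ln C = (114.0000·-5.7995 − 20.0000·-48.4474)/170.0000 = 1.81062.

k = -0.7426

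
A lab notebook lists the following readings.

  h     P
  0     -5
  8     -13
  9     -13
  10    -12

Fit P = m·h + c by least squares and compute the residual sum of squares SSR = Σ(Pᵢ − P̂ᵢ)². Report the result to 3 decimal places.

Setting ∂/∂m … = 0 gives: 245·m + 27·c = -341;  27·m + 4·c = -43.
(Σh·h = 245, Σh = 27, Σ1 = 4, Σh·P = -341, ΣP = -43.)
Eliminating c: 4·(row 1) − 27·(row 2) gives 251·m = 4·(-341) − 27·(-43) = -203, so m = -203/251.
Then c = ((-43) − 27·(-203/251))/4 = -1328/251.
Residuals: 73/251, -311/251, -108/251, 346/251; SSR = 930/251.

SSR = 3.705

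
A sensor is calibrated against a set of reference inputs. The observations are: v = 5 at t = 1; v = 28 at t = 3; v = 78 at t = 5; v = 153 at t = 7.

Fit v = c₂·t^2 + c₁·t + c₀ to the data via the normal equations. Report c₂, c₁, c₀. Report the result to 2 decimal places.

c₂ = 3.25, c₁ = -1.30, c₀ = 2.95

The normal system XᵀX·[c₂, c₁, c₀]ᵀ = Xᵀv is [[3108, 496, 84]; [496, 84, 16]; [84, 16, 4]]·[c₂, c₁, c₀]ᵀ = [9704, 1550, 264]ᵀ.
Inverting the 3×3 Gram matrix, [c₂, c₁, c₀]ᵀ = [13/4, -13/10, 59/20]ᵀ.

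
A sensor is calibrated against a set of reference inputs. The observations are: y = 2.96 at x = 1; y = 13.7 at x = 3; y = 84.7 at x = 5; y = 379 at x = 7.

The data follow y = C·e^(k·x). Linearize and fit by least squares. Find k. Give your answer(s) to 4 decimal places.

Let Y = ln y. Fitting Y = k·x + ln C by least squares:
Σx = 16.0000, Σ(x)² = 84.0000, Σln y = 14.0792, Σx·ln y = 72.6957.
Equations: 84.0000·k + 16.0000·ln C = 72.6957;  16.0000·k + 4·ln C = 14.0792.
Solving (det = 80.0000): k = 0.81894, ln C = 0.24406.

k = 0.8189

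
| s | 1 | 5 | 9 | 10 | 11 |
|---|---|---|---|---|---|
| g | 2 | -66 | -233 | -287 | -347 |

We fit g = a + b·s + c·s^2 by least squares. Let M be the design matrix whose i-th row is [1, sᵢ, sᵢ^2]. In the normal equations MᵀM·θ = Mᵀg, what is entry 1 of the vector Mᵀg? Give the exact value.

-931

Entry 1 ↔ basis 1, so (Mᵀg)_{1} = Σᵢ gᵢ = (1)·(2) + (1)·(-66) + (1)·(-233) + (1)·(-287) + (1)·(-347) = -931.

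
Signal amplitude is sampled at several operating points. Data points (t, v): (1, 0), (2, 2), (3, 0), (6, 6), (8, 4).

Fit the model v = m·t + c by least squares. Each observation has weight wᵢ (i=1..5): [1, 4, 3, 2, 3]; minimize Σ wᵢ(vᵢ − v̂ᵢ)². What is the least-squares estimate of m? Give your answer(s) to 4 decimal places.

Compute the Gram sums: Σwᵢ·t·t = 308, Σwᵢ·t = 54, Σwᵢ·1 = 13.
And Σwᵢ·t·v = 184, Σwᵢ·v = 32.
Determinant 308·13 − 54² = 1088.
m = (184·13 − 54·32)/1088 = 83/136; c = (308·32 − 54·184)/1088 = -5/68.

m = 0.6103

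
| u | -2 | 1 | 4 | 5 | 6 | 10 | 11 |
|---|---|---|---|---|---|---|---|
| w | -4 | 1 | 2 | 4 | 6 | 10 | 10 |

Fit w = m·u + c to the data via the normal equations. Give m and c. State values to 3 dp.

m = 1.078, c = -1.248

Entries of MᵀM: Σu·u = 303, Σu = 35, Σ1 = 7.
For Mᵀw: Σu·w = 283, Σw = 29.
Normal equations: [[303, 35]; [35, 7]]·[m, c]ᵀ = [283, 29]ᵀ.
Determinant 303·7 − 35² = 896.
m = (283·7 − 35·29)/896 = 69/64; c = (303·29 − 35·283)/896 = -559/448.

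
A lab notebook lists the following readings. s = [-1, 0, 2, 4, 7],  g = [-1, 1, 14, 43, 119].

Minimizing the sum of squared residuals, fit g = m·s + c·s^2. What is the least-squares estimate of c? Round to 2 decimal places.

Forming MᵀM = [[70, 414]; [414, 2674]] and Mᵀg = [1034, 6574]ᵀ gives MᵀM·[m, c]ᵀ = Mᵀg.
Determinant 70·2674 − 414² = 15784.
m = (1034·2674 − 414·6574)/15784 = 5410/1973; c = (70·6574 − 414·1034)/15784 = 4013/1973.

c = 2.03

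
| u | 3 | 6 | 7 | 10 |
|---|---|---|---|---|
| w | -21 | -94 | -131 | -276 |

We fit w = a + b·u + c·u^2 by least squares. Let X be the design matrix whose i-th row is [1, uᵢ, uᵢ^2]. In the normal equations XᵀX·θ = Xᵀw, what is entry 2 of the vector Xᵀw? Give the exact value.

Entry 2 ↔ basis u, so (Xᵀw)_{2} = Σᵢ (u)·wᵢ = (3)·(-21) + (6)·(-94) + (7)·(-131) + (10)·(-276) = -4304.

-4304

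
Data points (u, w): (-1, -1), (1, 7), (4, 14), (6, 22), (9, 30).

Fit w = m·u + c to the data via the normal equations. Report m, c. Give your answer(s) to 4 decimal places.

Normal-equation sums: Σu·u = 135, Σu = 19, Σ1 = 5.
Right-hand side: Σu·w = 466, Σw = 72.
Normal equations: [[135, 19]; [19, 5]]·[m, c]ᵀ = [466, 72]ᵀ.
Δ = 135·5 − 19² = 314.
m = (466·5 − 19·72)/314 = 481/157; c = (135·72 − 19·466)/314 = 433/157.

m = 3.0637, c = 2.7580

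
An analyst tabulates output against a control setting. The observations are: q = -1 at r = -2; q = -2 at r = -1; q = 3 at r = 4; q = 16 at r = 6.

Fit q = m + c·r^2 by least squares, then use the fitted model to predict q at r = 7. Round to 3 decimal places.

Compute the Gram sums: Σ1 = 4, Σr^2 = 57, Σr^2·r^2 = 1569.
Moment sums: Σq = 16, Σr^2·q = 618.
MᵀM·[m, c]ᵀ = Mᵀq becomes [[4, 57]; [57, 1569]]·[m, c]ᵀ = [16, 618]ᵀ.
Eliminating c: 1569·(row 1) − 57·(row 2) gives 3027·m = 1569·16 − 57·618 = -10122, so m = -3374/1009.
Then c = (618 − 57·(-3374/1009))/1569 = 520/1009.
At r = 7: q̂ = (-3374/1009)·(1) + (520/1009)·(49) = 22106/1009.

q̂ = 21.909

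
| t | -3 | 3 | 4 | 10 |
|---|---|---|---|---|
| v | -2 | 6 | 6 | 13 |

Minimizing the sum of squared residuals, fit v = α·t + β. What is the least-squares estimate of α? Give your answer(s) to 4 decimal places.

α = 1.1471

Sums needed: Σt·t = 134, Σt = 14, Σ1 = 4.
And Σt·v = 178, Σv = 23.
So XᵀX·[α, β]ᵀ = Xᵀv: [[134, 14]; [14, 4]]·[α, β]ᵀ = [178, 23]ᵀ.
Eliminating β: 4·(row 1) − 14·(row 2) gives 340·α = 4·178 − 14·23 = 390, so α = 39/34.
Then β = (23 − 14·(39/34))/4 = 59/34.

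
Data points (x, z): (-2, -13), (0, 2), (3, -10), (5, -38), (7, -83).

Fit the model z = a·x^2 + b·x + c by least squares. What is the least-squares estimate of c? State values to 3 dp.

Compute the Gram sums: Σx^2·x^2 = 3123, Σx^2·x = 487, Σx^2 = 87, Σx·x = 87, Σx = 13, Σ1 = 5.
Right-hand side: Σx^2·z = -5159, Σx·z = -775, Σz = -142.
So MᵀM·[a, b, c]ᵀ = Mᵀz: [[3123, 487, 87]; [487, 87, 13]; [87, 13, 5]]·[a, b, c]ᵀ = [-5159, -775, -142]ᵀ.
Inverting the 3×3 Gram matrix, [a, b, c]ᵀ = [-92949/43982, 120173/43982, 27887/21991]ᵀ.

c = 1.268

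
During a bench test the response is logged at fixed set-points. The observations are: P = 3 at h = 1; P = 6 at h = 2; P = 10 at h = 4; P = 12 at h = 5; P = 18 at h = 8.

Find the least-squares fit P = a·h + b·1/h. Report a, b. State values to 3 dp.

The normal equations are: 110·a + 5·b = 259;  5·a + (2189/1600)·b = 263/20.
det = 110·(2189/1600) − 5² = 20079/160.
a = (259·(2189/1600) − 5·(263/20))/(20079/160) = 153917/66930; b = (110·(263/20) − 5·259)/(20079/160) = 8080/6693.

a = 2.300, b = 1.207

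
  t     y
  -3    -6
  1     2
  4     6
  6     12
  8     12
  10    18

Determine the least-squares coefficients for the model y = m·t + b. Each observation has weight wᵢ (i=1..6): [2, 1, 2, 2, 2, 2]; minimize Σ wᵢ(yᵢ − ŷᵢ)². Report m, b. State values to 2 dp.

With design matrix M, MᵀWM = [[451, 51]; [51, 11]] and MᵀWy = [782, 86]ᵀ.
Eliminating b: 11·(row 1) − 51·(row 2) gives 2360·m = 11·782 − 51·86 = 4216, so m = 527/295.
Then b = (86 − 51·(527/295))/11 = -137/295.

m = 1.79, b = -0.46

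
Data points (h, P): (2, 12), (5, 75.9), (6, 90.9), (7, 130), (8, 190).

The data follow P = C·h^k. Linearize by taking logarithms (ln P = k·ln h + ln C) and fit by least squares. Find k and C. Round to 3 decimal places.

k = 1.939, C = 3.123

Taking logs, ln P = k·ln h + ln C, so regress ln P on ln h.
AᵀA = [[14.3918, 8.1197]; [8.1197, 5]], rhs = [37.1534, 21.4386]ᵀ  (here Σln h = 8.1197, Σ(ln h)² = 14.3918, Σln P = 21.4386, Σln h·ln P = 37.1534).
Slope k = (n·Σln h·ln P − Σln h·Σln P)/(n·Σ(ln h)² − (Σln h)²) = (5·37.1534 − 8.1197·21.4386)/6.0295 = 1.93910; ln C = (Σln P − k·Σln h)/n = 1.13875, so C = exp(1.13875) = 3.12286.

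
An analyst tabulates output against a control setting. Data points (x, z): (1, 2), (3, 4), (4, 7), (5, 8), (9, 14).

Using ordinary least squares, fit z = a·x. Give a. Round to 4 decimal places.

From the data, Σx·x = 132.
For Mᵀz: Σx·z = 208.
MᵀM·[a]ᵀ = Mᵀz becomes [[132]]·[a]ᵀ = [208]ᵀ.
a = 208/132 = 1.57576.

a = 1.5758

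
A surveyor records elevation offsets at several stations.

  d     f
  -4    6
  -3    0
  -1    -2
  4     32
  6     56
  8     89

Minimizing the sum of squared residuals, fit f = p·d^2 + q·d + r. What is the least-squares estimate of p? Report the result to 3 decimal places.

Setting ∂/∂p … = 0 gives: 5986·p + 700·q + 142·r = 8318;  700·p + 142·q + 10·r = 1154;  142·p + 10·q + 6·r = 181.
(Σd^2·d^2 = 5986, Σd^2·d = 700, Σd^2 = 142, Σd·d = 142, Σd = 10, Σ1 = 6, Σd^2·f = 8318, Σd·f = 1154, Σf = 181.)
Solving the 3×3 system (Gaussian elimination) gives p = 55361/57182, q = 184209/57182, r = 107765/57182.

p = 0.968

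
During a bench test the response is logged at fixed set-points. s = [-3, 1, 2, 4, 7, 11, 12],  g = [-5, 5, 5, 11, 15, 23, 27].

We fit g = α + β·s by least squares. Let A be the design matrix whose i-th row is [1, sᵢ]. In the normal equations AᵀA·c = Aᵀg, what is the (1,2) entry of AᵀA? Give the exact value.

Row 1 ↔ basis 1, column 2 ↔ basis s, so (AᵀA)_{1,2} = Σᵢ s = (1)·(-3) + (1)·(1) + (1)·(2) + (1)·(4) + (1)·(7) + (1)·(11) + (1)·(12) = 34.

34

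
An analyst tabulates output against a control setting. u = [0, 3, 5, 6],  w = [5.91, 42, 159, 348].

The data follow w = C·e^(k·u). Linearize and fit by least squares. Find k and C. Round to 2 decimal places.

Let Y = ln w. Fitting Y = k·u + ln C by least squares:
Σu = 14.0000, Σ(u)² = 70.0000, Σln w = 16.4354, Σu·ln w = 71.6707.
Equations: 70.0000·k + 14.0000·ln C = 71.6707;  14.0000·k + 4·ln C = 16.4354.
Slope k = (n·Σu·ln w − Σu·Σln w)/(n·Σ(u)² − (Σu)²) = (4·71.6707 − 14.0000·16.4354)/84.0000 = 0.67366; ln C = (Σln w − k·Σu)/n = 1.75106, so C = exp(1.75106) = 5.76071.

k = 0.67, C = 5.76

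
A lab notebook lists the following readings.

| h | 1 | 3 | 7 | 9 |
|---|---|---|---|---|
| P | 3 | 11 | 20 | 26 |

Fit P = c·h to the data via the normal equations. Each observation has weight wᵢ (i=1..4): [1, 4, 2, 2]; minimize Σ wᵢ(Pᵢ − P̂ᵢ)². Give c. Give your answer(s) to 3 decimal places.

c = 2.973

Entries of AᵀWA: Σwᵢ·h·h = 297.
Right-hand side: Σwᵢ·h·P = 883.
Normal equations: [[297]]·[c]ᵀ = [883]ᵀ.
c = 883/297 = 2.97306.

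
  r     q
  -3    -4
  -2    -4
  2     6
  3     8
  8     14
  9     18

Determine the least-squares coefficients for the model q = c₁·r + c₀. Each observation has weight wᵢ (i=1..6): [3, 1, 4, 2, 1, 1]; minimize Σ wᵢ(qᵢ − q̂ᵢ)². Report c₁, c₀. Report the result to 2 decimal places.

c₁ = 1.82, c₀ = 1.64

Compute the Gram sums: Σwᵢ·r·r = 210, Σwᵢ·r = 20, Σwᵢ·1 = 12.
Moment sums: Σwᵢ·r·q = 414, Σwᵢ·q = 56.
So MᵀWM·[c₁, c₀]ᵀ = MᵀWq: [[210, 20]; [20, 12]]·[c₁, c₀]ᵀ = [414, 56]ᵀ.
Determinant 210·12 − 20² = 2120.
c₁ = (414·12 − 20·56)/2120 = 481/265; c₀ = (210·56 − 20·414)/2120 = 87/53.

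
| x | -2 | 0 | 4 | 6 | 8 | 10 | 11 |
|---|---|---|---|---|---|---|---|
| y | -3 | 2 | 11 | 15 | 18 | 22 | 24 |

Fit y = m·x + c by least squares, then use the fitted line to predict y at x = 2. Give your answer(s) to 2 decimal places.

Forming AᵀA = [[341, 37]; [37, 7]] and Aᵀy = [768, 89]ᵀ gives AᵀA·[m, c]ᵀ = Aᵀy.
Determinant 341·7 − 37² = 1018.
m = (768·7 − 37·89)/1018 = 2083/1018; c = (341·89 − 37·768)/1018 = 1933/1018.
At x = 2: ŷ = (2083/1018)·(2) + (1933/1018)·(1) = 6099/1018.

ŷ = 5.99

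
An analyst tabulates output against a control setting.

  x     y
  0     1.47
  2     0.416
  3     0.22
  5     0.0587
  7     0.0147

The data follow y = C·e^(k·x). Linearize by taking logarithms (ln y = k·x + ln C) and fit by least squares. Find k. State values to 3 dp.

k = -0.658

Let Y = ln y. Fitting Y = k·x + ln C by least squares:
Over the data: Σx = 17.0000, Σ(x)² = 87.0000, Σln y = -9.0612, Σx·ln y = -50.0125.
Normal system: [[87.0000, 17.0000]; [17.0000, 5]]·[k, ln C]ᵀ = [-50.0125, -9.0612]ᵀ.
Δ = 87.0000·5 − (17.0000)² = 146.0000; k = (-50.0125·5 − 17.0000·-9.0612)/146.0000 = -0.65769, ln C = (87.0000·-9.0612 − 17.0000·-50.0125)/146.0000 = 0.42391.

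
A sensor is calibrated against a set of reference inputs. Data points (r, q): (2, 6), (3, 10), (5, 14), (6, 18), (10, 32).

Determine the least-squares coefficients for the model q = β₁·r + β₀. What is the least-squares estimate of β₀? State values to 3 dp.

The normal equations are: 174·β₁ + 26·β₀ = 540;  26·β₁ + 5·β₀ = 80.
(Σr·r = 174, Σr = 26, Σ1 = 5, Σr·q = 540, Σq = 80.)
Δ = 174·5 − 26² = 194.
β₁ = (540·5 − 26·80)/194 = 310/97; β₀ = (174·80 − 26·540)/194 = -60/97.

β₀ = -0.619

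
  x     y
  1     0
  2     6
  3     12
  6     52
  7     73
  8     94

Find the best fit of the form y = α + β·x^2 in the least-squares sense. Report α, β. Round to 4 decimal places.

The normal system AᵀA·[α, β]ᵀ = Aᵀy is [[6, 163]; [163, 7891]]·[α, β]ᵀ = [237, 11597]ᵀ.
Eliminating β: 7891·(row 1) − 163·(row 2) gives 20777·α = 7891·237 − 163·11597 = -20144, so α = -20144/20777.
Then β = (11597 − 163·(-20144/20777))/7891 = 30951/20777.

α = -0.9695, β = 1.4897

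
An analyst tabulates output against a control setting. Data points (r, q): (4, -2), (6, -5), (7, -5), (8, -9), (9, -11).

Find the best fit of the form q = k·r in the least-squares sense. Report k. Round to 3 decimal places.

k = -0.992

Setting ∂/∂k … = 0 gives: 246·k = -244.
Hence k = -244 / 246 ≈ -0.99187.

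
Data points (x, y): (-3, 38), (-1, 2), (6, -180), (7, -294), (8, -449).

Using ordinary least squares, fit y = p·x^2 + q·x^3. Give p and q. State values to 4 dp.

Setting ∂/∂p … = 0 gives: 7875·p + 57107·q = -49278;  57107·p + 427179·q = -370638.
Determinant 7875·427179 − 57107² = 102825176.
p = ((-49278)·427179 − 57107·(-370638))/102825176 = 14437188/12853147; q = (7875·(-370638) − 57107·(-49278))/102825176 = -13081938/12853147.

p = 1.1232, q = -1.0178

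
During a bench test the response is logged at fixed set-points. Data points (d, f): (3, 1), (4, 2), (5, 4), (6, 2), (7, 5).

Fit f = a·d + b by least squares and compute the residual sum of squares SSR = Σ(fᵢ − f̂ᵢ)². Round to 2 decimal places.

From the data, Σd·d = 135, Σd = 25, Σ1 = 5.
Moment sums: Σd·f = 78, Σf = 14.
Normal equations: [[135, 25]; [25, 5]]·[a, b]ᵀ = [78, 14]ᵀ.
Determinant 135·5 − 25² = 50.
a = (78·5 − 25·14)/50 = 4/5; b = (135·14 − 25·78)/50 = -6/5.
Residuals: -1/5, 0, 6/5, -8/5, 3/5; SSR = 22/5.

SSR = 4.40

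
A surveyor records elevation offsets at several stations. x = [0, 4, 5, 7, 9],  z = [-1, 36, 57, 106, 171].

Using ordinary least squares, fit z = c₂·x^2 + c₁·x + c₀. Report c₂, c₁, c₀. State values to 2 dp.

The normal system AᵀA·[c₂, c₁, c₀]ᵀ = Aᵀz is [[9843, 1261, 171]; [1261, 171, 25]; [171, 25, 5]]·[c₂, c₁, c₀]ᵀ = [21046, 2710, 369]ᵀ.
Solving the 3×3 system (Gaussian elimination) gives c₂ = 45519/23656, c₁ = 43081/23656, c₀ = -13171/11828.

c₂ = 1.92, c₁ = 1.82, c₀ = -1.11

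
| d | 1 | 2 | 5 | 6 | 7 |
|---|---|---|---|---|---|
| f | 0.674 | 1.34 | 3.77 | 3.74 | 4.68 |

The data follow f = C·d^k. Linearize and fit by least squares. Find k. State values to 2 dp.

Linearized form: ln f = k·ln d + ln C. From the 5 transformed points,
Σln d = 6.0403, Σ(ln d)² = 10.0677, Σln f = 4.0876, Σln d·ln f = 7.7053.
Equations: 10.0677·k + 6.0403·ln C = 7.7053;  6.0403·k + 5·ln C = 4.0876.
Δ = 10.0677·5 − (6.0403)² = 13.8539; k = (7.7053·5 − 6.0403·4.0876)/13.8539 = 0.99874, ln C = (10.0677·4.0876 − 6.0403·7.7053)/13.8539 = -0.38901.

k = 1.00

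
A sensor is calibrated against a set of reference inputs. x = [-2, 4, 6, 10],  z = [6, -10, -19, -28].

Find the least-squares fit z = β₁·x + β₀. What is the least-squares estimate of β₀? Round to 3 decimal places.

β₀ = 0.240

Forming AᵀA = [[156, 18]; [18, 4]] and Aᵀz = [-446, -51]ᵀ gives AᵀA·[β₁, β₀]ᵀ = Aᵀz.
Eliminating β₀: 4·(row 1) − 18·(row 2) gives 300·β₁ = 4·(-446) − 18·(-51) = -866, so β₁ = -433/150.
Then β₀ = ((-51) − 18·(-433/150))/4 = 6/25.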